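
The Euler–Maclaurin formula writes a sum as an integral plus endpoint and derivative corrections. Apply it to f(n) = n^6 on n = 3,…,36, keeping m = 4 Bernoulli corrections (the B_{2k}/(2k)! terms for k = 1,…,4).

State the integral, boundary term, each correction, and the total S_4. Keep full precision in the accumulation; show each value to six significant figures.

∫_3^36 x^6 dx evaluates to 1.11949e+10.
Endpoint term: (f(3) + f(36))/2 = (729.000 + 2.17678e+09)/2 = 1.08839e+09.
Integral + boundary = 1.22833e+10.
Order-1 term: 1/12 · (3.62797e+08 − 1458.00) = 3.02330e+07.
After k=1: 1.23135e+10.
Order-2 term: −1/720 · (5.59872e+06 − 3240.00) = -7771.50.
After k=2: 1.23135e+10.
Order-3 term: 1/30240 · (25920.0 − 2160.00) = 0.785714.
After k=3: 1.23135e+10.
Order-4 term: −1/1209600 · (0.00000 − 0.00000) = 0.00000.

S_4 ≈ 1.23135e+10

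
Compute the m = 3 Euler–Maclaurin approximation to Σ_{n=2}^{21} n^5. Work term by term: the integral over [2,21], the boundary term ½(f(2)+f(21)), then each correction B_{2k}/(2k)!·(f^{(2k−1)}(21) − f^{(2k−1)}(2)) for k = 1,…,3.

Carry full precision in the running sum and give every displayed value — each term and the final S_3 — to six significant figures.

S_3 ≈ 1.64174e+07

∫_2^21 x^5 dx evaluates to 1.42943e+07.
Endpoint term: (f(2) + f(21))/2 = (32.0000 + 4.08410e+06)/2 = 2.04207e+06.
Running total after boundary: 1.63364e+07.
k=1: B_{2}/(2)! × [f^{(1)}(21) − f^{(1)}(2)] = 1/12 × (972405 − 80.0000) = 81027.1.
After k=1: 1.64174e+07.
k=2: B_{4}/(4)! × [f^{(3)}(21) − f^{(3)}(2)] = −1/720 × (26460.0 − 240.000) = -36.4167.
After k=2: 1.64174e+07.
k=3: B_{6}/(6)! × [f^{(5)}(21) − f^{(5)}(2)] = 1/30240 × (120.000 − 120.000) = 0.00000.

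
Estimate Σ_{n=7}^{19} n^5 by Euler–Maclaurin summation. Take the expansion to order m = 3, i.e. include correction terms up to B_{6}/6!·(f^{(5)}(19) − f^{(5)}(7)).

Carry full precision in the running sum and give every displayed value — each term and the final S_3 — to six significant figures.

S_3 ≈ 9.12110e+06

Integral: ∫_7^19 x^5 dx = 7.82137e+06.
Boundary: ½(f(7) + f(19)) = ½(16807.0 + 2.47610e+06) = 1.24645e+06.
Running total after boundary: 9.06782e+06.
k=1: B_{2}/(2)! × [f^{(1)}(19) − f^{(1)}(7)] = 1/12 × (651605 − 12005.0) = 53300.0.
Partial sum through k=1: 9.12112e+06.
k=2: B_{4}/(4)! × [f^{(3)}(19) − f^{(3)}(7)] = −1/720 × (21660.0 − 2940.00) = -26.0000.
Partial sum through k=2: 9.12110e+06.
k=3: B_{6}/(6)! × [f^{(5)}(19) − f^{(5)}(7)] = 1/30240 × (120.000 − 120.000) = 0.00000.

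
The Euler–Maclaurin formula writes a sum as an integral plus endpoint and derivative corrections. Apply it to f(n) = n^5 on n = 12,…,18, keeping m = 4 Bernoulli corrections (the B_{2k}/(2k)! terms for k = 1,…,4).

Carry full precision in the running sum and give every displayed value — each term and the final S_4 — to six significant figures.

∫_12^18 x^5 dx evaluates to 5.17104e+06.
Boundary: ½(f(12) + f(18)) = ½(248832 + 1.88957e+06) = 1.06920e+06.
Running total after boundary: 6.24024e+06.
Correction k=1: B_{2}/2! · (f^{(1)}(18) − f^{(1)}(12)) = 1/12 · (524880 − 103680) = 35100.0.
After k=1: 6.27534e+06.
Correction k=2: B_{4}/4! · (f^{(3)}(18) − f^{(3)}(12)) = −1/720 · (19440.0 − 8640.00) = -15.0000.
After k=2: 6.27532e+06.
Correction k=3: B_{6}/6! · (f^{(5)}(18) − f^{(5)}(12)) = 1/30240 · (120.000 − 120.000) = 0.00000.
After k=3: 6.27532e+06.
Correction k=4: B_{8}/8! · (f^{(7)}(18) − f^{(7)}(12)) = −1/1209600 · (0.00000 − 0.00000) = 0.00000.

S_4 ≈ 6.27532e+06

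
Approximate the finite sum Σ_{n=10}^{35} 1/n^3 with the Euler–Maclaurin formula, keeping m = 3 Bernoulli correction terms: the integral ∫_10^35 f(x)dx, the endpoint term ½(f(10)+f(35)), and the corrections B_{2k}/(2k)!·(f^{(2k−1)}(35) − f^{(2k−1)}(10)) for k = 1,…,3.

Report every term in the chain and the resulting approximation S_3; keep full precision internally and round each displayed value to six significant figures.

S_3 ≈ 0.00512825

The integral term ∫_10^35 1/x^3 dx = 0.00459184.
Boundary: ½(f(10) + f(35)) = ½(0.00100000 + 2.33236e-05) = 0.000511662.
Running total after boundary: 0.00510350.
Order-1 term: 1/12 · (-1.99917e-06 − (-0.000300000)) = 2.48334e-05.
Running total after k=1: 0.00512833.
Order-2 term: −1/720 · (-3.26395e-08 − (-6.00000e-05)) = -8.32880e-08.
Running total after k=2: 0.00512825.
Order-3 term: 1/30240 · (-1.11907e-09 − (-2.52000e-05)) = 8.33296e-10.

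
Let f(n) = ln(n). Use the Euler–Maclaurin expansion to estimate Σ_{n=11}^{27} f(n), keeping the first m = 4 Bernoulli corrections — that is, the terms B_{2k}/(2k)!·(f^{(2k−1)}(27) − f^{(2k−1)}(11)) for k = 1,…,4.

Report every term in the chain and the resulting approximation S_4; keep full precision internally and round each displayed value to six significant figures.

S_4 ≈ 49.4531

The integral term ∫_11^27 ln(x) dx = 46.6107.
Endpoint term: (f(11) + f(27))/2 = (2.39790 + 3.29584)/2 = 2.84687.
Integral + boundary = 49.4576.
Correction k=1: B_{2}/2! · (f^{(1)}(27) − f^{(1)}(11)) = 1/12 · (0.0370370 − 0.0909091) = -0.00448934.
After k=1: 49.4531.
Correction k=2: B_{4}/4! · (f^{(3)}(27) − f^{(3)}(11)) = −1/720 · (0.000101611 − 0.00150263) = 1.94586e-06.
After k=2: 49.4531.
Correction k=3: B_{6}/6! · (f^{(5)}(27) − f^{(5)}(11)) = 1/30240 · (1.67260e-06 − 0.000149021) = -4.87264e-09.
After k=3: 49.4531.
Correction k=4: B_{8}/8! · (f^{(7)}(27) − f^{(7)}(11)) = −1/1209600 · (6.88313e-08 − 3.69474e-05) = 3.04882e-11.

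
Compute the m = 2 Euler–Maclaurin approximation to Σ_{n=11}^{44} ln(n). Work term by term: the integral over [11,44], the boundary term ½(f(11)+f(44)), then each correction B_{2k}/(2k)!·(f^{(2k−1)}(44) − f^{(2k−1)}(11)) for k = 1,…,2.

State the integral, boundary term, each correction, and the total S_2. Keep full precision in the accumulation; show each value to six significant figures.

Integral: ∫_11^44 ln(x) dx = 107.127.
Endpoint term: (f(11) + f(44))/2 = (2.39790 + 3.78419)/2 = 3.09104.
Integral + boundary = 110.219.
Order-1 term: 1/12 · (0.0227273 − 0.0909091) = -0.00568182.
After k=1: 110.213.
Order-2 term: −1/720 · (2.34786e-05 − 0.00150263) = 2.05438e-06.

S_2 ≈ 110.213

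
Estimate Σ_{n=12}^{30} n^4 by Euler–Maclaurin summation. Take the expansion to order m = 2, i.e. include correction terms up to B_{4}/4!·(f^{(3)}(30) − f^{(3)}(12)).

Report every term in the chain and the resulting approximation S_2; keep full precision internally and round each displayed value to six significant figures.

∫_12^30 x^4 dx evaluates to 4.81023e+06.
Boundary: ½(f(12) + f(30)) = ½(20736.0 + 810000) = 415368.
So far: 5.22560e+06.
k=1: B_{2}/(2)! × [f^{(1)}(30) − f^{(1)}(12)] = 1/12 × (108000 − 6912.00) = 8424.00.
Running total after k=1: 5.23403e+06.
k=2: B_{4}/(4)! × [f^{(3)}(30) − f^{(3)}(12)] = −1/720 × (720.000 − 288.000) = -0.600000.

S_2 ≈ 5.23402e+06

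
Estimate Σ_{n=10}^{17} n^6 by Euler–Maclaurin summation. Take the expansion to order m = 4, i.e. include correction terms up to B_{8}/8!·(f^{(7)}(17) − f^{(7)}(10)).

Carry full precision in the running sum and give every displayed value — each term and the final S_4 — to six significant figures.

∫_10^17 x^6 dx evaluates to 5.71912e+07.
Boundary: ½(f(10) + f(17)) = ½(1.00000e+06 + 2.41376e+07) = 1.25688e+07.
So far: 6.97600e+07.
Correction k=1: B_{2}/2! · (f^{(1)}(17) − f^{(1)}(10)) = 1/12 · (8.51914e+06 − 600000) = 659928.
Partial sum through k=1: 7.04200e+07.
Correction k=2: B_{4}/4! · (f^{(3)}(17) − f^{(3)}(10)) = −1/720 · (589560 − 120000) = -652.167.
Partial sum through k=2: 7.04193e+07.
Correction k=3: B_{6}/6! · (f^{(5)}(17) − f^{(5)}(10)) = 1/30240 · (12240.0 − 7200.00) = 0.166667.
Partial sum through k=3: 7.04193e+07.
Correction k=4: B_{8}/8! · (f^{(7)}(17) − f^{(7)}(10)) = −1/1209600 · (0.00000 − 0.00000) = 0.00000.

S_4 ≈ 7.04193e+07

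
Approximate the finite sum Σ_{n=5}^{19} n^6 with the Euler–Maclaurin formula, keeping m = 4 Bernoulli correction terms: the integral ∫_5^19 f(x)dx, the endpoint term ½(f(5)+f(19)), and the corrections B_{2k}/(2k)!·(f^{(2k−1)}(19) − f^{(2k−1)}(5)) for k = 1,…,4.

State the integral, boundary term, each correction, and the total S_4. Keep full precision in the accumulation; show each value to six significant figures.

S_4 ≈ 1.52451e+08

The integral term ∫_5^19 x^6 dx = 1.27685e+08.
Boundary: ½(f(5) + f(19)) = ½(15625.0 + 4.70459e+07) = 2.35308e+07.
Running total after boundary: 1.51216e+08.
Order-1 term: 1/12 · (1.48566e+07 − 18750.0) = 1.23649e+06.
Partial sum through k=1: 1.52452e+08.
Order-2 term: −1/720 · (823080 − 15000.0) = -1122.33.
Partial sum through k=2: 1.52451e+08.
Order-3 term: 1/30240 · (13680.0 − 3600.00) = 0.333333.
Partial sum through k=3: 1.52451e+08.
Order-4 term: −1/1209600 · (0.00000 − 0.00000) = 0.00000.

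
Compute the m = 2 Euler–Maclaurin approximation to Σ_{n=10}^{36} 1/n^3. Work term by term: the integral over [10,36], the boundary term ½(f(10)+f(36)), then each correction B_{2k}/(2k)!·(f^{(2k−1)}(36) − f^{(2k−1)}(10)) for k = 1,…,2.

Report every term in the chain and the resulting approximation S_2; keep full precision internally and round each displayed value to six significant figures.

Integral: ∫_10^36 1/x^3 dx = 0.00461420.
Boundary: ½(f(10) + f(36)) = ½(0.00100000 + 2.14335e-05) = 0.000510717.
Running total after boundary: 0.00512491.
Correction k=1: B_{2}/2! · (f^{(1)}(36) − f^{(1)}(10)) = 1/12 · (-1.78612e-06 − (-0.000300000)) = 2.48512e-05.
Running total after k=1: 0.00514977.
Correction k=2: B_{4}/4! · (f^{(3)}(36) − f^{(3)}(10)) = −1/720 · (-2.75636e-08 − (-6.00000e-05)) = -8.32951e-08.

S_2 ≈ 0.00514968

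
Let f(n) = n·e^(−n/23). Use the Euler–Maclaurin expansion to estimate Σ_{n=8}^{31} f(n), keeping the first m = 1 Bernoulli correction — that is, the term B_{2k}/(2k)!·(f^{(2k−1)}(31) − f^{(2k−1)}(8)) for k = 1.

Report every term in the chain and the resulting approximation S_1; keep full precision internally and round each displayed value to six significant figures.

S_1 ≈ 187.665

Integral: ∫_8^31 x·e^(−x/23) dx = 180.859.
½[f(8) + f(31)] = ½[5.64977 + 8.05394] = 6.85186.
Integral + boundary = 187.711.
Correction k=1: B_{2}/2! · (f^{(1)}(31) − f^{(1)}(8)) = 1/12 · (-0.0903668 − 0.460579) = -0.0459122.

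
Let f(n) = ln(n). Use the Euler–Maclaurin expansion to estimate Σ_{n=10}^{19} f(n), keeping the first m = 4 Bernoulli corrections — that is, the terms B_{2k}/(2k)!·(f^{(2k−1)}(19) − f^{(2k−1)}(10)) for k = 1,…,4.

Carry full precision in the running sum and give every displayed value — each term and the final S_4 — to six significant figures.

Integral: ∫_10^19 ln(x) dx = 23.9185.
Boundary: ½(f(10) + f(19)) = ½(2.30259 + 2.94444) = 2.62351.
So far: 26.5420.
k=1: B_{2}/(2)! × [f^{(1)}(19) − f^{(1)}(10)] = 1/12 × (0.0526316 − 0.100000) = -0.00394737.
After k=1: 26.5381.
k=2: B_{4}/(4)! × [f^{(3)}(19) − f^{(3)}(10)] = −1/720 × (0.000291588 − 0.00200000) = 2.37279e-06.
After k=2: 26.5381.
k=3: B_{6}/(6)! × [f^{(5)}(19) − f^{(5)}(10)] = 1/30240 × (9.69267e-06 − 0.000240000) = -7.61598e-09.
After k=3: 26.5381.
k=4: B_{8}/(8)! × [f^{(7)}(19) − f^{(7)}(10)] = −1/1209600 × (8.05485e-07 − 7.20000e-05) = 5.88579e-11.

S_4 ≈ 26.5381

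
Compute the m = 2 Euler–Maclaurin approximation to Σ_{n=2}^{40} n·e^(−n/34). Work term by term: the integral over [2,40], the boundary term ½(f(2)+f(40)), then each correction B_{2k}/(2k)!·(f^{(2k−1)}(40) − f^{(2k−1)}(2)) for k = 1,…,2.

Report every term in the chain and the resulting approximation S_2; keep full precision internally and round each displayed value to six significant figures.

S_2 ≈ 385.262

Integral: ∫_2^40 x·e^(−x/34) dx = 378.230.
Endpoint term: (f(2) + f(40))/2 = (1.88575 + 12.3346)/2 = 7.11018.
Running total after boundary: 385.340.
Correction k=1: B_{2}/2! · (f^{(1)}(40) − f^{(1)}(2)) = 1/12 · (-0.0544174 − 0.887410) = -0.0784856.
Partial sum through k=1: 385.262.
Correction k=2: B_{4}/4! · (f^{(3)}(40) − f^{(3)}(2)) = −1/720 · (0.000486430 − 0.00239892) = 2.65624e-06.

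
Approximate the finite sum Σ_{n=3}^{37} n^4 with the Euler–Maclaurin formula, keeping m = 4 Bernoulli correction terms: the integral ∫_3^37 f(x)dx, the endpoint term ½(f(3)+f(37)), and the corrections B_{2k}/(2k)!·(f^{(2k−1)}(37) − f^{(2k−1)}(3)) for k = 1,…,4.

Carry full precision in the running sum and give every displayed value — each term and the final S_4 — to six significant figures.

S_4 ≈ 1.48227e+07

∫_3^37 x^4 dx evaluates to 1.38687e+07.
½[f(3) + f(37)] = ½[81.0000 + 1.87416e+06] = 937121.
Integral + boundary = 1.48059e+07.
Order-1 term: 1/12 · (202612 − 108.000) = 16875.3.
Running total after k=1: 1.48227e+07.
Order-2 term: −1/720 · (888.000 − 72.0000) = -1.13333.
Running total after k=2: 1.48227e+07.
Order-3 term: 1/30240 · (0.00000 − 0.00000) = 0.00000.
Running total after k=3: 1.48227e+07.
Order-4 term: −1/1209600 · (0.00000 − 0.00000) = 0.00000.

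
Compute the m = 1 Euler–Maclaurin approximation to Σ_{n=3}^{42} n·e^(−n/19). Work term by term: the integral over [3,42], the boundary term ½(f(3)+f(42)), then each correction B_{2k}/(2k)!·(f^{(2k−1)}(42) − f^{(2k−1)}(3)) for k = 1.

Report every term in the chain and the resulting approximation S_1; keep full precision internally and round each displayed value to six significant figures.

S_1 ≈ 233.383

The integral term ∫_3^42 x·e^(−x/19) dx = 229.871.
½[f(3) + f(42)] = ½[2.56182 + 4.60500] = 3.58341.
So far: 233.454.
Order-1 term: 1/12 · (-0.132726 − 0.719107) = -0.0709861.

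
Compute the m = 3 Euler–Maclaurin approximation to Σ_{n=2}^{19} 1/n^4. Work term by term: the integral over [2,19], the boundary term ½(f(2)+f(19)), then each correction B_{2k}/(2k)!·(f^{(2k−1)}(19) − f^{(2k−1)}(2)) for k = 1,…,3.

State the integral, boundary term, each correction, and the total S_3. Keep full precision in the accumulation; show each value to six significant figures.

S_3 ≈ 0.0824204

Integral: ∫_2^19 1/x^4 dx = 0.0416181.
Endpoint term: (f(2) + f(19))/2 = (0.0625000 + 7.67336e-06)/2 = 0.0312538.
Integral + boundary = 0.0728719.
k=1: B_{2}/(2)! × [f^{(1)}(19) − f^{(1)}(2)] = 1/12 × (-1.61544e-06 − (-0.125000)) = 0.0104165.
Partial sum through k=1: 0.0832884.
k=2: B_{4}/(4)! × [f^{(3)}(19) − f^{(3)}(2)] = −1/720 × (-1.34247e-07 − (-0.937500)) = -0.00130208.
Partial sum through k=2: 0.0819864.
k=3: B_{6}/(6)! × [f^{(5)}(19) − f^{(5)}(2)] = 1/30240 × (-2.08251e-08 − (-13.1250)) = 0.000434028.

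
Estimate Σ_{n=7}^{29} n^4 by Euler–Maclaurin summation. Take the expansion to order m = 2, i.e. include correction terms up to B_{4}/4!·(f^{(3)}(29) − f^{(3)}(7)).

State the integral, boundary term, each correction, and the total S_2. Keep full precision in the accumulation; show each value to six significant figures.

S_2 ≈ 4.46172e+06

The integral term ∫_7^29 x^4 dx = 4.09887e+06.
½[f(7) + f(29)] = ½[2401.00 + 707281] = 354841.
Running total after boundary: 4.45371e+06.
Correction k=1: B_{2}/2! · (f^{(1)}(29) − f^{(1)}(7)) = 1/12 · (97556.0 − 1372.00) = 8015.33.
Partial sum through k=1: 4.46172e+06.
Correction k=2: B_{4}/4! · (f^{(3)}(29) − f^{(3)}(7)) = −1/720 · (696.000 − 168.000) = -0.733333.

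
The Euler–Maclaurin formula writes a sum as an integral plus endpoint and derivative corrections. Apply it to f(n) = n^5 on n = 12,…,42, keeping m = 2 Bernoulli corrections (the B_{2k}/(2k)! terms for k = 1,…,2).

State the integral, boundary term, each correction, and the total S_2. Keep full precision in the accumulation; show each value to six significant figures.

S_2 ≈ 9.81099e+08

∫_12^42 x^5 dx evaluates to 9.14341e+08.
Boundary: ½(f(12) + f(42)) = ½(248832 + 1.30691e+08) = 6.54700e+07.
Integral + boundary = 9.79811e+08.
k=1: B_{2}/(2)! × [f^{(1)}(42) − f^{(1)}(12)] = 1/12 × (1.55585e+07 − 103680) = 1.28790e+06.
Running total after k=1: 9.81099e+08.
k=2: B_{4}/(4)! × [f^{(3)}(42) − f^{(3)}(12)] = −1/720 × (105840 − 8640.00) = -135.000.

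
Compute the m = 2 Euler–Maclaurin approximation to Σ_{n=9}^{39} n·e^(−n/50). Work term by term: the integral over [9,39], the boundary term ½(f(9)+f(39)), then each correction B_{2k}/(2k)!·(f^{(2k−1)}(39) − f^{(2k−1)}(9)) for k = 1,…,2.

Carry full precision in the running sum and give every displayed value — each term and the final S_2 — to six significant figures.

The integral term ∫_9^39 x·e^(−x/50) dx = 424.140.
Endpoint term: (f(9) + f(39))/2 = (7.51743 + 17.8778)/2 = 12.6976.
Integral + boundary = 436.838.
Order-1 term: 1/12 · (0.100849 − 0.684922) = -0.0486727.
After k=1: 436.789.
Order-2 term: −1/720 · (0.000407065 − 0.000942185) = 7.43223e-07.

S_2 ≈ 436.789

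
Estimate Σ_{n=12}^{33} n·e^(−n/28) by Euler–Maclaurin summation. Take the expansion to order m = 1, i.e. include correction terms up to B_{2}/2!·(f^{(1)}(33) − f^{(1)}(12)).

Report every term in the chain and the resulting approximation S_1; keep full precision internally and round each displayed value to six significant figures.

S_1 ≈ 212.980

∫_12^33 x·e^(−x/28) dx evaluates to 204.029.
Endpoint term: (f(12) + f(33))/2 = (7.81727 + 10.1547)/2 = 8.98598.
So far: 213.015.
k=1: B_{2}/(2)! × [f^{(1)}(33) − f^{(1)}(12)] = 1/12 × (-0.0549496 − 0.372251) = -0.0356000.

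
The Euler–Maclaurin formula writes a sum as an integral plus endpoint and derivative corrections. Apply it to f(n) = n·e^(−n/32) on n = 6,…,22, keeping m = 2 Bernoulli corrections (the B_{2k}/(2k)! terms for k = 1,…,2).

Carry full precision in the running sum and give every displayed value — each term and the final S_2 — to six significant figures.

S_2 ≈ 147.182

Integral: ∫_6^22 x·e^(−x/32) dx = 139.206.
Boundary: ½(f(6) + f(22)) = ½(4.97417 + 11.0623) = 8.01823.
So far: 147.225.
k=1: B_{2}/(2)! × [f^{(1)}(22) − f^{(1)}(6)] = 1/12 × (0.157135 − 0.673586) = -0.0430376.
Partial sum through k=1: 147.182.
k=2: B_{4}/(4)! × [f^{(3)}(22) − f^{(3)}(6)] = −1/720 × (0.00113554 − 0.00227700) = 1.58535e-06.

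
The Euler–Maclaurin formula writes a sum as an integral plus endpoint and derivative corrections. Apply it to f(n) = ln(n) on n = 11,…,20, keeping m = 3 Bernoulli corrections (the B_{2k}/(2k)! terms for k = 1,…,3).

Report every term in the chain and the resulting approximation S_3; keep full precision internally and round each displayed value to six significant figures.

∫_11^20 ln(x) dx evaluates to 24.5378.
Endpoint term: (f(11) + f(20))/2 = (2.39790 + 2.99573)/2 = 2.69681.
Running total after boundary: 27.2346.
k=1: B_{2}/(2)! × [f^{(1)}(20) − f^{(1)}(11)] = 1/12 × (0.0500000 − 0.0909091) = -0.00340909.
Running total after k=1: 27.2312.
k=2: B_{4}/(4)! × [f^{(3)}(20) − f^{(3)}(11)] = −1/720 × (0.000250000 − 0.00150263) = 1.73976e-06.
Running total after k=2: 27.2312.
k=3: B_{6}/(6)! × [f^{(5)}(20) − f^{(5)}(11)] = 1/30240 × (7.50000e-06 − 0.000149021) = -4.67993e-09.

S_3 ≈ 27.2312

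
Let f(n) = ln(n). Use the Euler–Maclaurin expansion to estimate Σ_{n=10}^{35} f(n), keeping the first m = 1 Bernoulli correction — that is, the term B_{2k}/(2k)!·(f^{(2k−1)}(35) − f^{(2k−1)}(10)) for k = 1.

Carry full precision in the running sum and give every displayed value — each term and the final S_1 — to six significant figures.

S_1 ≈ 79.3343

The integral term ∫_10^35 ln(x) dx = 76.4113.
Endpoint term: (f(10) + f(35))/2 = (2.30259 + 3.55535)/2 = 2.92897.
So far: 79.3403.
Order-1 term: 1/12 · (0.0285714 − 0.100000) = -0.00595238.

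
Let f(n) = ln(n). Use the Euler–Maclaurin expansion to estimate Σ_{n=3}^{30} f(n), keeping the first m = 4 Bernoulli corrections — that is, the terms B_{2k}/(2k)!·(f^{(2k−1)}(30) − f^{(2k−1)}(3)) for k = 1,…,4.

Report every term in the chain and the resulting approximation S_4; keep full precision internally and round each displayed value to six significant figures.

S_4 ≈ 73.9651

∫_3^30 ln(x) dx evaluates to 71.7401.
Endpoint term: (f(3) + f(30))/2 = (1.09861 + 3.40120)/2 = 2.24990.
Integral + boundary = 73.9900.
Order-1 term: 1/12 · (0.0333333 − 0.333333) = -0.0250000.
Partial sum through k=1: 73.9650.
Order-2 term: −1/720 · (7.40741e-05 − 0.0740741) = 0.000102778.
Partial sum through k=2: 73.9651.
Order-3 term: 1/30240 · (9.87654e-07 − 0.0987654) = -3.26602e-06.
Partial sum through k=3: 73.9651.
Order-4 term: −1/1209600 · (3.29218e-08 − 0.329218) = 2.72171e-07.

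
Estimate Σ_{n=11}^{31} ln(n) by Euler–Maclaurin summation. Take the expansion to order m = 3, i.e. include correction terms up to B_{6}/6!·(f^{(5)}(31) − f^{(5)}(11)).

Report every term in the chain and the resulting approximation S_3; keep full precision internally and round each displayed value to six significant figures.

Integral: ∫_11^31 ln(x) dx = 60.0768.
Endpoint term: (f(11) + f(31))/2 = (2.39790 + 3.43399)/2 = 2.91594.
Running total after boundary: 62.9927.
Order-1 term: 1/12 · (0.0322581 − 0.0909091) = -0.00488759.
Running total after k=1: 62.9878.
Order-2 term: −1/720 · (6.71344e-05 − 0.00150263) = 1.99374e-06.
Running total after k=2: 62.9878.
Order-3 term: 1/30240 · (8.38306e-07 − 0.000149021) = -4.90023e-09.

S_3 ≈ 62.9878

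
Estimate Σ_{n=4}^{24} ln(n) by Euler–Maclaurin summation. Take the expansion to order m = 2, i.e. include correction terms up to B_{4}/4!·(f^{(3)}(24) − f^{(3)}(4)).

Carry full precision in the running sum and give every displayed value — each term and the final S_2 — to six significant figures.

Integral: ∫_4^24 ln(x) dx = 50.7281.
Endpoint term: (f(4) + f(24))/2 = (1.38629 + 3.17805)/2 = 2.28217.
So far: 53.0103.
Correction k=1: B_{2}/2! · (f^{(1)}(24) − f^{(1)}(4)) = 1/12 · (0.0416667 − 0.250000) = -0.0173611.
Running total after k=1: 52.9929.
Correction k=2: B_{4}/4! · (f^{(3)}(24) − f^{(3)}(4)) = −1/720 · (0.000144676 − 0.0312500) = 4.32018e-05.

S_2 ≈ 52.9930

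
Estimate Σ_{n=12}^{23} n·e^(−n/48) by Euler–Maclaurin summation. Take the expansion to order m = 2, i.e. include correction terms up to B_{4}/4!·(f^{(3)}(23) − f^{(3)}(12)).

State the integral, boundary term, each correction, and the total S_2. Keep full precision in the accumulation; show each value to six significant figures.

S_2 ≈ 144.147

Integral: ∫_12^23 x·e^(−x/48) dx = 132.374.
Endpoint term: (f(12) + f(23))/2 = (9.34561 + 14.2439)/2 = 11.7947.
So far: 144.169.
k=1: B_{2}/(2)! × [f^{(1)}(23) − f^{(1)}(12)] = 1/12 × (0.322552 − 0.584101) = -0.0217957.
After k=1: 144.147.
k=2: B_{4}/(4)! × [f^{(3)}(23) − f^{(3)}(12)] = −1/720 × (0.000677583 − 0.000929558) = 3.49966e-07.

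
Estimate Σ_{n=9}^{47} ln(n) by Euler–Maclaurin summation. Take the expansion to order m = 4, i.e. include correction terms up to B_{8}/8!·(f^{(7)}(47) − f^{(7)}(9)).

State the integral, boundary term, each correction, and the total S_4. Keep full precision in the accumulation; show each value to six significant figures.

S_4 ≈ 126.198

∫_9^47 ln(x) dx evaluates to 123.182.
Endpoint term: (f(9) + f(47))/2 = (2.19722 + 3.85015)/2 = 3.02369.
So far: 126.206.
Correction k=1: B_{2}/2! · (f^{(1)}(47) − f^{(1)}(9)) = 1/12 · (0.0212766 − 0.111111) = -0.00748621.
After k=1: 126.198.
Correction k=2: B_{4}/4! · (f^{(3)}(47) − f^{(3)}(9)) = −1/720 · (1.92636e-05 − 0.00274348) = 3.78364e-06.
After k=2: 126.198.
Correction k=3: B_{6}/6! · (f^{(5)}(47) − f^{(5)}(9)) = 1/30240 · (1.04646e-07 − 0.000406442) = -1.34371e-08.
After k=3: 126.198.
Correction k=4: B_{8}/8! · (f^{(7)}(47) − f^{(7)}(9)) = −1/1209600 · (1.42117e-09 − 0.000150534) = 1.24448e-10.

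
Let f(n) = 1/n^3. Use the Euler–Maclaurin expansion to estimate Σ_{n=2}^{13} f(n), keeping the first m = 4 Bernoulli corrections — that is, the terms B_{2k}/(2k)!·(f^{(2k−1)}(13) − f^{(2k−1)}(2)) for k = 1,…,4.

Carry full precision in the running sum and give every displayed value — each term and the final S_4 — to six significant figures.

Integral: ∫_2^13 1/x^3 dx = 0.122041.
½[f(2) + f(13)] = ½[0.125000 + 0.000455166] = 0.0627276.
Running total after boundary: 0.184769.
Order-1 term: 1/12 · (-0.000105038 − (-0.187500)) = 0.0156162.
Running total after k=1: 0.200385.
Order-2 term: −1/720 · (-1.24306e-05 − (-0.937500)) = -0.00130207.
Running total after k=2: 0.199083.
Order-3 term: 1/30240 · (-3.08925e-06 − (-9.84375)) = 0.000325521.
Running total after k=3: 0.199409.
Order-4 term: −1/1209600 · (-1.31613e-06 − (-177.188)) = -0.000146484.

S_4 ≈ 0.199262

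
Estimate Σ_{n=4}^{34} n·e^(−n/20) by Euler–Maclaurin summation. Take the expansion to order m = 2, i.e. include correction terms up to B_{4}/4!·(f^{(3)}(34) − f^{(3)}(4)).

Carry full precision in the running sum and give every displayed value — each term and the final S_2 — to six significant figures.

Integral: ∫_4^34 x·e^(−x/20) dx = 195.693.
Boundary: ½(f(4) + f(34)) = ½(3.27492 + 6.21124) = 4.74308.
So far: 200.436.
Order-1 term: 1/12 · (-0.127878 − 0.654985) = -0.0652386.
Running total after k=1: 200.370.
Order-2 term: −1/720 · (0.000593721 − 0.00573112) = 7.13527e-06.

S_2 ≈ 200.370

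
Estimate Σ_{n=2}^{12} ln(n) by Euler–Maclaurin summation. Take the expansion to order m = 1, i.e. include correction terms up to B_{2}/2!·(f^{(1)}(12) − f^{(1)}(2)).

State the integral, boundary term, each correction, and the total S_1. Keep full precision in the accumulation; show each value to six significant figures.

∫_2^12 ln(x) dx evaluates to 18.4326.
½[f(2) + f(12)] = ½[0.693147 + 2.48491] = 1.58903.
So far: 20.0216.
Correction k=1: B_{2}/2! · (f^{(1)}(12) − f^{(1)}(2)) = 1/12 · (0.0833333 − 0.500000) = -0.0347222.

S_1 ≈ 19.9869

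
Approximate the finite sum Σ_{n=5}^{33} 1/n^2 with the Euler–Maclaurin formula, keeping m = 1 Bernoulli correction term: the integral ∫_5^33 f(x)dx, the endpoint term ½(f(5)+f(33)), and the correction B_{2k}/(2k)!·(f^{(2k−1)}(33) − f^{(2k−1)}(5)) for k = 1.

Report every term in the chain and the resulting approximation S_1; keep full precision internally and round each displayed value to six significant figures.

S_1 ≈ 0.191485

Integral: ∫_5^33 1/x^2 dx = 0.169697.
Boundary: ½(f(5) + f(33)) = ½(0.0400000 + 0.000918274) = 0.0204591.
Integral + boundary = 0.190156.
k=1: B_{2}/(2)! × [f^{(1)}(33) − f^{(1)}(5)] = 1/12 × (-5.56529e-05 − (-0.0160000)) = 0.00132870.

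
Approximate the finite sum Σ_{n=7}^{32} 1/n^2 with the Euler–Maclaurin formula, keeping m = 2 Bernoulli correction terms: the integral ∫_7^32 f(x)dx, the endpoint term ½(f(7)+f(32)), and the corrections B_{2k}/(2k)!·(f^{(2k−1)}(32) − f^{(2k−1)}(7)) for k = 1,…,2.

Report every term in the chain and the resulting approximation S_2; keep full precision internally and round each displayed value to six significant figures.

S_2 ≈ 0.122778

∫_7^32 1/x^2 dx evaluates to 0.111607.
Endpoint term: (f(7) + f(32))/2 = (0.0204082 + 0.000976562)/2 = 0.0106924.
So far: 0.122300.
Order-1 term: 1/12 · (-6.10352e-05 − (-0.00583090)) = 0.000480822.
Partial sum through k=1: 0.122780.
Order-2 term: −1/720 · (-7.15256e-07 − (-0.00142798)) = -1.98231e-06.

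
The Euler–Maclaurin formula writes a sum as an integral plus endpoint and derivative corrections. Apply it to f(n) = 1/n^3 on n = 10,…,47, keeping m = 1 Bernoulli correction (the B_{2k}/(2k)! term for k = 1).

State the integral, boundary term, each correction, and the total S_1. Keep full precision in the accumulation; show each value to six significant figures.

∫_10^47 1/x^3 dx evaluates to 0.00477365.
Endpoint term: (f(10) + f(47))/2 = (0.00100000 + 9.63178e-06)/2 = 0.000504816.
Integral + boundary = 0.00527847.
k=1: B_{2}/(2)! × [f^{(1)}(47) − f^{(1)}(10)] = 1/12 × (-6.14794e-07 − (-0.000300000)) = 2.49488e-05.

S_1 ≈ 0.00530342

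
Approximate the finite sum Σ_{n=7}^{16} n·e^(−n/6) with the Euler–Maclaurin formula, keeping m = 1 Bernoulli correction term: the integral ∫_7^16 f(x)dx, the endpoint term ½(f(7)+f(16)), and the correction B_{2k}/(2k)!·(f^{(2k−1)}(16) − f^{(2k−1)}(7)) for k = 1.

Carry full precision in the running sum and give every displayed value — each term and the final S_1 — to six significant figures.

∫_7^16 x·e^(−x/6) dx evaluates to 15.1176.
Endpoint term: (f(7) + f(16))/2 = (2.17982 + 1.11174)/2 = 1.64578.
Running total after boundary: 16.7634.
Order-1 term: 1/12 · (-0.115806 − (-0.0519005)) = -0.00532543.

S_1 ≈ 16.7581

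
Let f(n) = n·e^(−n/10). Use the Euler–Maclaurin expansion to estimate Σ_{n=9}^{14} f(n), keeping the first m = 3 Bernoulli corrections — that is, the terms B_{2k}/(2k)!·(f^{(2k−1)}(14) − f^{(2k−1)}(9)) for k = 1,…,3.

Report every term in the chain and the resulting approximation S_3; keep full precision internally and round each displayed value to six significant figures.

∫_9^14 x·e^(−x/10) dx evaluates to 18.0650.
Endpoint term: (f(9) + f(14))/2 = (3.65913 + 3.45236)/2 = 3.55574.
Integral + boundary = 21.6207.
Order-1 term: 1/12 · (-0.0986388 − 0.0406570) = -0.0116080.
Running total after k=1: 21.6091.
Order-2 term: −1/720 · (0.00394555 − 0.00853796) = 6.37835e-06.
Running total after k=2: 21.6091.
Order-3 term: 1/30240 · (8.87749e-05 − 0.000166694) = -2.57668e-09.

S_3 ≈ 21.6091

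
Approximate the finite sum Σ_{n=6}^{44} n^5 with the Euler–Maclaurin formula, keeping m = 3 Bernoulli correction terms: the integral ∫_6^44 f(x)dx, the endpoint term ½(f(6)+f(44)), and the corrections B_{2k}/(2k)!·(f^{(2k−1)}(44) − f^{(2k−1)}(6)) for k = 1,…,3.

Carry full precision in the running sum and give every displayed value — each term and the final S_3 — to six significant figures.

S_3 ≈ 1.29340e+09

Integral: ∫_6^44 x^5 dx = 1.20938e+09.
½[f(6) + f(44)] = ½[7776.00 + 1.64916e+08] = 8.24620e+07.
Running total after boundary: 1.29184e+09.
k=1: B_{2}/(2)! × [f^{(1)}(44) − f^{(1)}(6)] = 1/12 × (1.87405e+07 − 6480.00) = 1.56117e+06.
Partial sum through k=1: 1.29340e+09.
k=2: B_{4}/(4)! × [f^{(3)}(44) − f^{(3)}(6)] = −1/720 × (116160 − 2160.00) = -158.333.
Partial sum through k=2: 1.29340e+09.
k=3: B_{6}/(6)! × [f^{(5)}(44) − f^{(5)}(6)] = 1/30240 × (120.000 − 120.000) = 0.00000.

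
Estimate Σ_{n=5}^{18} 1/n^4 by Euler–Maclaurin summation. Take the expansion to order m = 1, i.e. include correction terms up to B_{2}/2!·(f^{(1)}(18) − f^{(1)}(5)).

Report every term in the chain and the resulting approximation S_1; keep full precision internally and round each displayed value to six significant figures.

S_1 ≈ 0.00352076

Integral: ∫_5^18 1/x^4 dx = 0.00260951.
Endpoint term: (f(5) + f(18))/2 = (0.00160000 + 9.52599e-06)/2 = 0.000804763.
Running total after boundary: 0.00341427.
Order-1 term: 1/12 · (-2.11689e-06 − (-0.00128000)) = 0.000106490.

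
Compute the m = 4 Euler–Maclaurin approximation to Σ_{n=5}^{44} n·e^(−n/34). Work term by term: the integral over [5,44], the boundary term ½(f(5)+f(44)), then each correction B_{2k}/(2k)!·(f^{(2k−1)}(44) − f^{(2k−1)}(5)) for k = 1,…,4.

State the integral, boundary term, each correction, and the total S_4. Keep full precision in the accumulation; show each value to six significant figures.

S_4 ≈ 425.763

The integral term ∫_5^44 x·e^(−x/34) dx = 417.642.
Boundary: ½(f(5) + f(44)) = ½(4.31622 + 12.0621) = 8.18918.
So far: 425.831.
Correction k=1: B_{2}/2! · (f^{(1)}(44) − f^{(1)}(5)) = 1/12 · (-0.0806293 − 0.736296) = -0.0680771.
Running total after k=1: 425.763.
Correction k=2: B_{4}/4! · (f^{(3)}(44) − f^{(3)}(5)) = −1/720 · (0.000404542 − 0.00213043) = 2.39707e-06.
Running total after k=2: 425.763.
Correction k=3: B_{6}/6! · (f^{(5)}(44) − f^{(5)}(5)) = 1/30240 · (7.60235e-07 − 3.13489e-06) = -7.85270e-11.
Running total after k=3: 425.763.
Correction k=4: B_{8}/8! · (f^{(7)}(44) − f^{(7)}(5)) = −1/1209600 · (1.01256e-09 − 3.82945e-09) = 2.32878e-15.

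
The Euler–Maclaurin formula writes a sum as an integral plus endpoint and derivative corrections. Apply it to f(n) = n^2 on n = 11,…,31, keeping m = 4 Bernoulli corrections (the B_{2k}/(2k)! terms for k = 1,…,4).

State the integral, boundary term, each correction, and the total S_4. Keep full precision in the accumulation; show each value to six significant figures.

Integral: ∫_11^31 x^2 dx = 9486.67.
½[f(11) + f(31)] = ½[121.000 + 961.000] = 541.000.
Integral + boundary = 10027.7.
Order-1 term: 1/12 · (62.0000 − 22.0000) = 3.33333.
Running total after k=1: 10031.0.
Order-2 term: −1/720 · (0.00000 − 0.00000) = 0.00000.
Running total after k=2: 10031.0.
Order-3 term: 1/30240 · (0.00000 − 0.00000) = 0.00000.
Running total after k=3: 10031.0.
Order-4 term: −1/1209600 · (0.00000 − 0.00000) = 0.00000.

S_4 ≈ 10031.0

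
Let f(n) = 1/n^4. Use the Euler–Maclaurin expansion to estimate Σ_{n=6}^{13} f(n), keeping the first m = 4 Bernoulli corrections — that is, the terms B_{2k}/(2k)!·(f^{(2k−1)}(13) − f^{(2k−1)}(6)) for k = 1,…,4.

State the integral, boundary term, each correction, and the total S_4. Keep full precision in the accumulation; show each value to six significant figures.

S_4 ≈ 0.00183619

∫_6^13 1/x^4 dx evaluates to 0.00139149.
Boundary: ½(f(6) + f(13)) = ½(0.000771605 + 3.50128e-05) = 0.000403309.
Integral + boundary = 0.00179480.
Correction k=1: B_{2}/2! · (f^{(1)}(13) − f^{(1)}(6)) = 1/12 · (-1.07732e-05 − (-0.000514403)) = 4.19692e-05.
Partial sum through k=1: 0.00183677.
Correction k=2: B_{4}/4! · (f^{(3)}(13) − f^{(3)}(6)) = −1/720 · (-1.91240e-06 − (-0.000428669)) = -5.92718e-07.
Partial sum through k=2: 0.00183617.
Correction k=3: B_{6}/6! · (f^{(5)}(13) − f^{(5)}(6)) = 1/30240 · (-6.33693e-07 − (-0.000666819)) = 2.20299e-08.
Partial sum through k=3: 0.00183620.
Correction k=4: B_{8}/8! · (f^{(7)}(13) − f^{(7)}(6)) = −1/1209600 · (-3.37470e-07 − (-0.00166705)) = -1.37790e-09.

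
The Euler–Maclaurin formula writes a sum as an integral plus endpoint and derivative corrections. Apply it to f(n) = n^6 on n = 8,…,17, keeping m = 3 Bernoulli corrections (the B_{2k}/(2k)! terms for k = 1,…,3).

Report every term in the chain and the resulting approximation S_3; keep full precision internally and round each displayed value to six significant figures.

S_3 ≈ 7.12129e+07

∫_8^17 x^6 dx evaluates to 5.83202e+07.
Boundary: ½(f(8) + f(17)) = ½(262144 + 2.41376e+07) = 1.21999e+07.
Integral + boundary = 7.05201e+07.
Correction k=1: B_{2}/2! · (f^{(1)}(17) − f^{(1)}(8)) = 1/12 · (8.51914e+06 − 196608) = 693544.
After k=1: 7.12136e+07.
Correction k=2: B_{4}/4! · (f^{(3)}(17) − f^{(3)}(8)) = −1/720 · (589560 − 61440.0) = -733.500.
After k=2: 7.12129e+07.
Correction k=3: B_{6}/6! · (f^{(5)}(17) − f^{(5)}(8)) = 1/30240 · (12240.0 − 5760.00) = 0.214286.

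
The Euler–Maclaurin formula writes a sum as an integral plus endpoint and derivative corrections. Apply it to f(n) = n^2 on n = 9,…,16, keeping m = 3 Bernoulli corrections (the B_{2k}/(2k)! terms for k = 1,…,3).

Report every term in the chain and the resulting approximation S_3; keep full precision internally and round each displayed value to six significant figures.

S_3 ≈ 1292.00

Integral: ∫_9^16 x^2 dx = 1122.33.
Endpoint term: (f(9) + f(16))/2 = (81.0000 + 256.000)/2 = 168.500.
So far: 1290.83.
Order-1 term: 1/12 · (32.0000 − 18.0000) = 1.16667.
After k=1: 1292.00.
Order-2 term: −1/720 · (0.00000 − 0.00000) = 0.00000.
After k=2: 1292.00.
Order-3 term: 1/30240 · (0.00000 − 0.00000) = 0.00000.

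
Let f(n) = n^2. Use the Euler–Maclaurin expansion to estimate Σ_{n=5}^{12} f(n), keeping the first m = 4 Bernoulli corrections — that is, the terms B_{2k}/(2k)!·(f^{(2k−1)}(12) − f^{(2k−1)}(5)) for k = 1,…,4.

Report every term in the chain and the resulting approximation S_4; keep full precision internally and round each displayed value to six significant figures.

∫_5^12 x^2 dx evaluates to 534.333.
½[f(5) + f(12)] = ½[25.0000 + 144.000] = 84.5000.
Integral + boundary = 618.833.
Order-1 term: 1/12 · (24.0000 − 10.0000) = 1.16667.
After k=1: 620.000.
Order-2 term: −1/720 · (0.00000 − 0.00000) = 0.00000.
After k=2: 620.000.
Order-3 term: 1/30240 · (0.00000 − 0.00000) = 0.00000.
After k=3: 620.000.
Order-4 term: −1/1209600 · (0.00000 − 0.00000) = 0.00000.

S_4 ≈ 620.000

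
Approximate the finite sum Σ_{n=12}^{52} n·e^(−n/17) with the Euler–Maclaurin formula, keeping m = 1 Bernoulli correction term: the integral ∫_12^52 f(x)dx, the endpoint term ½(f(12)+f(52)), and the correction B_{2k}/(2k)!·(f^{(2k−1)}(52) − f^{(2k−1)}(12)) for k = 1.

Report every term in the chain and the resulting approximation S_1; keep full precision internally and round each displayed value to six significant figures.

The integral term ∫_12^52 x·e^(−x/17) dx = 188.317.
Boundary: ½(f(12) + f(52)) = ½(5.92407 + 2.44103) = 4.18255.
So far: 192.499.
Order-1 term: 1/12 · (-0.0966471 − 0.145198) = -0.0201538.

S_1 ≈ 192.479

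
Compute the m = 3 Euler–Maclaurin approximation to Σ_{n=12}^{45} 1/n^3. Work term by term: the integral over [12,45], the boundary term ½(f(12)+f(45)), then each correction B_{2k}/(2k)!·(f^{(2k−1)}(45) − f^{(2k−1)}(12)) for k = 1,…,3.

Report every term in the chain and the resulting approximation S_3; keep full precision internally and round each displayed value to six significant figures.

S_3 ≈ 0.00353212

∫_12^45 1/x^3 dx evaluates to 0.00322531.
Endpoint term: (f(12) + f(45))/2 = (0.000578704 + 1.09739e-05)/2 = 0.000294839.
Running total after boundary: 0.00352015.
Order-1 term: 1/12 · (-7.31596e-07 − (-0.000144676)) = 1.19954e-05.
After k=1: 0.00353214.
Order-2 term: −1/720 · (-7.22564e-09 − (-2.00939e-05)) = -2.78981e-08.
After k=2: 0.00353211.
Order-3 term: 1/30240 · (-1.49865e-10 − (-5.86071e-06)) = 1.93802e-10.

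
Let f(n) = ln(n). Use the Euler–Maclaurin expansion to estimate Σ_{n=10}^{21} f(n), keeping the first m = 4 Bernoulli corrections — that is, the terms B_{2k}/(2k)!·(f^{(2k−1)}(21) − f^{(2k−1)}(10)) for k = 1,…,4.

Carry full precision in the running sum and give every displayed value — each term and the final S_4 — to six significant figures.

∫_10^21 ln(x) dx evaluates to 29.9091.
Endpoint term: (f(10) + f(21))/2 = (2.30259 + 3.04452)/2 = 2.67355.
Running total after boundary: 32.5827.
k=1: B_{2}/(2)! × [f^{(1)}(21) − f^{(1)}(10)] = 1/12 × (0.0476190 − 0.100000) = -0.00436508.
Partial sum through k=1: 32.5783.
k=2: B_{4}/(4)! × [f^{(3)}(21) − f^{(3)}(10)] = −1/720 × (0.000215959 − 0.00200000) = 2.47783e-06.
Partial sum through k=2: 32.5783.
k=3: B_{6}/(6)! × [f^{(5)}(21) − f^{(5)}(10)] = 1/30240 × (5.87645e-06 − 0.000240000) = -7.74218e-09.
Partial sum through k=3: 32.5783.
k=4: B_{8}/(8)! × [f^{(7)}(21) − f^{(7)}(10)] = −1/1209600 × (3.99758e-07 − 7.20000e-05) = 5.91933e-11.

S_4 ≈ 32.5783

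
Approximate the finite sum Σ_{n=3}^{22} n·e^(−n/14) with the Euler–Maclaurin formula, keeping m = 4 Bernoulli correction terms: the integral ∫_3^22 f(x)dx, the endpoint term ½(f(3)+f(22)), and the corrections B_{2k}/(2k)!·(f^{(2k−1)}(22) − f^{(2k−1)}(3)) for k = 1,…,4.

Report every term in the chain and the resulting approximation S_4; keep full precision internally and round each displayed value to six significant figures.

S_4 ≈ 90.8221

∫_3^22 x·e^(−x/14) dx evaluates to 87.3889.
½[f(3) + f(22)] = ½[2.42135 + 4.57046] = 3.49591.
Integral + boundary = 90.8848.
Correction k=1: B_{2}/2! · (f^{(1)}(22) − f^{(1)}(3)) = 1/12 · (-0.118713 − 0.634164) = -0.0627398.
Partial sum through k=1: 90.8221.
Correction k=2: B_{4}/4! · (f^{(3)}(22) − f^{(3)}(3)) = −1/720 · (0.00151420 − 0.0114714) = 1.38295e-05.
Partial sum through k=2: 90.8221.
Correction k=3: B_{6}/6! · (f^{(5)}(22) − f^{(5)}(3)) = 1/30240 · (1.85412e-05 − 0.000100548) = -2.71185e-09.
Partial sum through k=3: 90.8221.
Correction k=4: B_{8}/8! · (f^{(7)}(22) − f^{(7)}(3)) = −1/1209600 · (1.49780e-07 − 7.27385e-07) = 4.77517e-13.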